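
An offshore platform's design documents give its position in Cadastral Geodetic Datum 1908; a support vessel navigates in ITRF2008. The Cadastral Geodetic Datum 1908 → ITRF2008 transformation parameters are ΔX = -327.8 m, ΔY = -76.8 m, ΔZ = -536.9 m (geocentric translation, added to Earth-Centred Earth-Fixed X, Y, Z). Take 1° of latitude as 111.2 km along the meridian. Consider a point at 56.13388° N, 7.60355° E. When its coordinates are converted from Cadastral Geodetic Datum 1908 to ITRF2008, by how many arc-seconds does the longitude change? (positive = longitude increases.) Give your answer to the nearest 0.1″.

Δλ = -1.9″

sin φ = 0.830342, cos φ = 0.557254, sin λ = 0.132318, cos λ = 0.991207.
East component: ΔE = −sin λ·ΔX + cos λ·ΔY = −(0.132318)(-327.8) + (0.991207)(-76.8) = -32.75 m.
1° of latitude spans 111200 m; at latitude φ, 1° of longitude spans that × cos φ = 61966.7 m, so Δλ = -32.75 / 61966.7 × 3600 = -1.903″.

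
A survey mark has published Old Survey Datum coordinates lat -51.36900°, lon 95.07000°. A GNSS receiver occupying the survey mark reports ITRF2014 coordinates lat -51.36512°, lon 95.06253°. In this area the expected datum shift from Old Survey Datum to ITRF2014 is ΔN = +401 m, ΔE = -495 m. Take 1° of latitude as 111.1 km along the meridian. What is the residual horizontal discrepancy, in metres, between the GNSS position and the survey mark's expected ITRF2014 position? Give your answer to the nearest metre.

38 m

Observed coordinate differences: Δφ = +0.00388°, Δλ = -0.00747°.
Converting to metres (1° lat = 111100 m, cos φ = 0.624302): observed ΔN = 431.1 m, observed ΔE = -518.1 m.
Subtracting the expected shift leaves a residual of 431.1 − (401) = 30.1 m north and -518.1 − (-495) = -23.1 m east.
Residual distance = √(30.1² + (-23.1)²) = 37.9 m.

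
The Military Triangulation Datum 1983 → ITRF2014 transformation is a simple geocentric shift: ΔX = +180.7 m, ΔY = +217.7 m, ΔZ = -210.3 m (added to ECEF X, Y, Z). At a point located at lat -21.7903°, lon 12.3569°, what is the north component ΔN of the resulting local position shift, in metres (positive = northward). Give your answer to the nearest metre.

ΔN = -112 m

The local north axis is (−sin φ cos λ, −sin φ sin λ, cos φ), giving ΔN = 65.524 + 17.294 − 195.274 = -112.46 m.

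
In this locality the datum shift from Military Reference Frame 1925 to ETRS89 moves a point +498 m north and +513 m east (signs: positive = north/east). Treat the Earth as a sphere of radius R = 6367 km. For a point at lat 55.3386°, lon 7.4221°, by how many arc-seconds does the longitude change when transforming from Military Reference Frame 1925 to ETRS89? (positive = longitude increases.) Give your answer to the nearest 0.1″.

Δλ = 29.2″

At latitude 55.3386°, cos φ = 0.568726.
One radian of longitude at latitude φ spans R cos φ, so Δλ = ΔE / (R cos φ) = 513.0 / (6367000 × 0.568726) = 1.4167e-04 rad = 29.222″.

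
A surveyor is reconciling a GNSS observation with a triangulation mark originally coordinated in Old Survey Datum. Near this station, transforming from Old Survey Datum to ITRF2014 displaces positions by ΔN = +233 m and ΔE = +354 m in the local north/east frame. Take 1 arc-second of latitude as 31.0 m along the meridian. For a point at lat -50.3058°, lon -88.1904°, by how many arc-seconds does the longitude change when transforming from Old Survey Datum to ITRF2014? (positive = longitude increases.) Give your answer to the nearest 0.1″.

At latitude -50.3058°, cos φ = 0.638690.
1″ of longitude at this latitude = 31.00 × cos φ = 19.7994 m, so Δλ = 354.0 / 19.7994 = 17.879″.

Δλ = 17.9″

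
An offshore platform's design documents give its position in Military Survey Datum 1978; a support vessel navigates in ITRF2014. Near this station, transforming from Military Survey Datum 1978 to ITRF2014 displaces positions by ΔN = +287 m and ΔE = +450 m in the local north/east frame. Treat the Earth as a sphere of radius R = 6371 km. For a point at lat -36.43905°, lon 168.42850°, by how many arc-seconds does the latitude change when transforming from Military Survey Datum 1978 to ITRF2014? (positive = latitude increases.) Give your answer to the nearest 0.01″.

Δφ = 9.29″

On a sphere of radius R, 1 rad of latitude = R, so Δφ = ΔN / R = 287.0 / 6371000 = 4.5048e-05 rad = 9.292″.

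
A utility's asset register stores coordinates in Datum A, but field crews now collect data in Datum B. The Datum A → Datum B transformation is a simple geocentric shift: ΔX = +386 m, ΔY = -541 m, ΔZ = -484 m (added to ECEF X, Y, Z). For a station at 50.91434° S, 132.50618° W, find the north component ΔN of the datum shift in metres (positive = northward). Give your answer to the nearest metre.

ΔN = -198 m

At φ = -50.91434°, λ = -132.50618°: sin φ = -0.776204, cos φ = 0.630482, sin λ = -0.737204, cos λ = -0.675670.
ΔN = −sin φ cos λ·ΔX − sin φ sin λ·ΔY + cos φ·ΔZ = −(-0.776204)(-0.675670)(386) − (-0.776204)(-0.737204)(-541) + (0.630482)(-484) = -198.02 m.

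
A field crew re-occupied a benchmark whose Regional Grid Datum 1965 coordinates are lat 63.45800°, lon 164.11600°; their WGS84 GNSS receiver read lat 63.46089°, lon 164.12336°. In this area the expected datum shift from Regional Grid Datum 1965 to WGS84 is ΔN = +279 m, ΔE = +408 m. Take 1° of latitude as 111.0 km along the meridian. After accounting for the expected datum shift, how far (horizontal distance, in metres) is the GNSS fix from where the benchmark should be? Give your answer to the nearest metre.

60 m

Observed coordinate differences: Δφ = +0.00289°, Δλ = +0.00736°.
Converting to metres (1° lat = 111000 m, cos φ = 0.446854): observed ΔN = 320.8 m, observed ΔE = 365.1 m.
Subtracting the expected shift leaves a residual of 320.8 − (279) = 41.8 m north and 365.1 − (408) = -42.9 m east.
Residual distance = √(41.8² + (-42.9)²) = 59.9 m.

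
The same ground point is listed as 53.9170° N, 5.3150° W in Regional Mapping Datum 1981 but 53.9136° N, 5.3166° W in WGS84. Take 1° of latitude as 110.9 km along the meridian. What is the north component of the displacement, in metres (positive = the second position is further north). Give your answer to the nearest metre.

ΔN = -377 m

Δφ = 53.9136° − 53.9170° = -0.0034°; Δλ = -5.3166° − -5.3150° = -0.0016°.
ΔN = Δφ × 110900 = -377.1 m; ΔE = Δλ × 110900 × cos(53.9170°) = -0.0016 × 110900 × 0.588957 = -104.5 m.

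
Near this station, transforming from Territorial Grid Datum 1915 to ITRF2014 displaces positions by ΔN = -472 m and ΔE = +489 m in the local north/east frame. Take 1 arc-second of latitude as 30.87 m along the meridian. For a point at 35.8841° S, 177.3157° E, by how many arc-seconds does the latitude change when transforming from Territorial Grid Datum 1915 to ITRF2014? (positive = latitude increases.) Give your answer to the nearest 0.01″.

1″ of latitude = 30.87 m, so Δφ = -472.0 / 30.87 = -15.290″.

Δφ = -15.29″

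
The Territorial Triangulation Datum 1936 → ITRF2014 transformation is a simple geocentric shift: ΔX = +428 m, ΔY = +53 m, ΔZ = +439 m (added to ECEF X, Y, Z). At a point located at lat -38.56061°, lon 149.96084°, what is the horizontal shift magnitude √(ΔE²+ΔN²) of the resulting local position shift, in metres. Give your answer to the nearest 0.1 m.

290.3 m

The local east axis at (φ, λ) is (−sin λ, cos λ, 0), so ΔE = −sin(149.96084°)·428 + cos(149.96084°)·53 = -260.13 m.
The local north axis is (−sin φ cos λ, −sin φ sin λ, cos φ), giving ΔN = -230.956 + 16.538 + 343.276 = 128.86 m.
Horizontal magnitude = √(ΔE² + ΔN²) = √((-260.13)² + 128.86²) = 290.30 m.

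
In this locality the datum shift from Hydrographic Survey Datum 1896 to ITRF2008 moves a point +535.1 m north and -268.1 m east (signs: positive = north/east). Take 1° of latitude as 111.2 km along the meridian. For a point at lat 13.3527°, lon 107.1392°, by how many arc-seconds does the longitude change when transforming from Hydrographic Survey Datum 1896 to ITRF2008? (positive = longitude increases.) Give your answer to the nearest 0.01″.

At latitude 13.3527°, cos φ = 0.972967.
1° of longitude at this latitude = 111.2 × cos φ = 108.19 km, so Δλ = -268.1 / 108193.9 = -0.0024780° = -8.921″.

Δλ = -8.92″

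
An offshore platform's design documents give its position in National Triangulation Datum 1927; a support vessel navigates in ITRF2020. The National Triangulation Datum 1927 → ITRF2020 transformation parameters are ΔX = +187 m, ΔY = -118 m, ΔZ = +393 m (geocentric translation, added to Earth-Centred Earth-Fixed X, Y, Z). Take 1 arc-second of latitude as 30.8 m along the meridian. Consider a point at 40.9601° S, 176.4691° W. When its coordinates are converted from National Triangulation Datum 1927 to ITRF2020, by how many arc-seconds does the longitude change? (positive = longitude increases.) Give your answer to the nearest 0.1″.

Δλ = 5.6″

sin φ = -0.655533, cos φ = 0.755166, sin λ = -0.061587, cos λ = -0.998102.
East component: ΔE = −sin λ·ΔX + cos λ·ΔY = −(-0.061587)(187) + (-0.998102)(-118) = 129.29 m.
1° of latitude spans 3600 × 30.80 = 110880 m; at latitude φ, 1° of longitude spans that × cos φ = 83732.8 m, so Δλ = 129.29 / 83732.8 × 3600 = 5.559″.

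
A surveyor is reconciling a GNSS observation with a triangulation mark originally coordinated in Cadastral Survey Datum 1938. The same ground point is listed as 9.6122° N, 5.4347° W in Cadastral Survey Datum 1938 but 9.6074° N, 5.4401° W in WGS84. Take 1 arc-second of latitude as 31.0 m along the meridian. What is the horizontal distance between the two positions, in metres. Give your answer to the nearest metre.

800 m

Δφ = 9.6074° − 9.6122° = -0.0048°; Δλ = -5.4401° − -5.4347° = -0.0054°.
1° of latitude = 3600 × 31.00 = 111600 m.
ΔN = Δφ × 111600 = -535.7 m; ΔE = Δλ × 111600 × cos(9.6122°) = -0.0054 × 111600 × 0.985961 = -594.2 m.
Distance = √(ΔE² + ΔN²) = √((-594.2)² + (-535.7)²) = 800.0 m.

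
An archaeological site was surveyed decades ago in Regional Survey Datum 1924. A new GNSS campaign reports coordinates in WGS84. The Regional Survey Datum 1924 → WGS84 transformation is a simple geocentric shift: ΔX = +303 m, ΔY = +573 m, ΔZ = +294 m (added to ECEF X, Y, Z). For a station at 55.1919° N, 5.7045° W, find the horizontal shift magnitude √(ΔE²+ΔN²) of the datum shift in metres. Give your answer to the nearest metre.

At φ = 55.1919°, λ = -5.7045°: sin φ = 0.821069, cos φ = 0.570830, sin λ = -0.099398, cos λ = 0.995048.
ΔE = −sin λ·ΔX + cos λ·ΔY = −(-0.099398)·(303) + (0.995048)·(573) = 600.28 m.
ΔN = −sin φ cos λ·ΔX − sin φ sin λ·ΔY + cos φ·ΔZ = −(0.821069)(0.995048)(303) − (0.821069)(-0.099398)(573) + (0.570830)(294) = -32.96 m.
Horizontal magnitude = √(ΔE² + ΔN²) = √(600.28² + (-32.96)²) = 601.18 m.

601 m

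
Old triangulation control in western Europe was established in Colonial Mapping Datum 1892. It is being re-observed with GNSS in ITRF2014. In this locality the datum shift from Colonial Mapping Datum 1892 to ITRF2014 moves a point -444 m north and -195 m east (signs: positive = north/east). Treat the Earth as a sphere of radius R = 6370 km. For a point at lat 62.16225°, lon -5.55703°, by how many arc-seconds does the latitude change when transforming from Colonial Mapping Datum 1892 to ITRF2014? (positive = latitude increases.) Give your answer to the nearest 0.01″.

On a sphere of radius R, 1 rad of latitude = R, so Δφ = ΔN / R = -444.0 / 6370000 = -6.9702e-05 rad = -14.377″.

Δφ = -14.38″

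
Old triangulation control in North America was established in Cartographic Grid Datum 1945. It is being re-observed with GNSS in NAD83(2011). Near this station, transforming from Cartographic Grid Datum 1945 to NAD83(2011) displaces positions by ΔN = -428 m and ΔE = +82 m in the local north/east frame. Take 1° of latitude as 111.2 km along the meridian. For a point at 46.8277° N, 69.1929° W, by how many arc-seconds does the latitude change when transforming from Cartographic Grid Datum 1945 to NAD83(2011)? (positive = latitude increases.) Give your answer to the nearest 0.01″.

Δφ = -13.86″

1° of latitude = 111.2 km, so Δφ = -428.0 / 111200 = -0.0038489° = -13.856″.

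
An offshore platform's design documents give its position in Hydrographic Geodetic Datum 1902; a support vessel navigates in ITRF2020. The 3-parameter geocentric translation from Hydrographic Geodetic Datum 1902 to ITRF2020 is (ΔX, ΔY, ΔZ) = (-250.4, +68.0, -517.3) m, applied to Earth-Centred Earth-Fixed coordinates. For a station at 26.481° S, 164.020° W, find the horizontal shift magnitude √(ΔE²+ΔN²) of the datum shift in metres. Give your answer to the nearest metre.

388 m

The local east axis at (φ, λ) is (−sin λ, cos λ, 0), so ΔE = −sin(-164.020°)·(-250.4) + cos(-164.020°)·68.0 = -134.31 m.
The local north axis is (−sin φ cos λ, −sin φ sin λ, cos φ), giving ΔN = 107.339 − 8.347 − 463.026 = -364.03 m.
Horizontal magnitude = √(ΔE² + ΔN²) = √((-134.31)² + (-364.03)²) = 388.02 m.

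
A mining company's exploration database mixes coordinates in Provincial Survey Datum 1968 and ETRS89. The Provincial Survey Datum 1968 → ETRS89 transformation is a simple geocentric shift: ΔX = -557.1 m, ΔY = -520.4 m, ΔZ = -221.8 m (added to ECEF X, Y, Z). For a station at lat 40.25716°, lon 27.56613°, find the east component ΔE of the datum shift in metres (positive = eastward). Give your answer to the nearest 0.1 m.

The local east axis at (φ, λ) is (−sin λ, cos λ, 0), so ΔE = −sin(27.56613°)·(-557.1) + cos(27.56613°)·(-520.4) = -203.51 m.

ΔE = -203.5 m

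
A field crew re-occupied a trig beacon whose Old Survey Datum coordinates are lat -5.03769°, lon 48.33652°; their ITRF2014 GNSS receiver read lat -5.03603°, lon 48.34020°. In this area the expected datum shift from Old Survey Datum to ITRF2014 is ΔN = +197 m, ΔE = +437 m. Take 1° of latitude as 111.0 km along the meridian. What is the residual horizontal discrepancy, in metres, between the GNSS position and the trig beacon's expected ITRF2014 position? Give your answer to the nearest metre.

33 m

Observed coordinate differences: Δφ = +0.00166°, Δλ = +0.00368°.
Converting to metres (1° lat = 111000 m, cos φ = 0.996137): observed ΔN = 184.3 m, observed ΔE = 406.9 m.
Subtracting the expected shift leaves a residual of 184.3 − (197) = -12.7 m north and 406.9 − (437) = -30.1 m east.
Residual distance = √((-12.7)² + (-30.1)²) = 32.7 m.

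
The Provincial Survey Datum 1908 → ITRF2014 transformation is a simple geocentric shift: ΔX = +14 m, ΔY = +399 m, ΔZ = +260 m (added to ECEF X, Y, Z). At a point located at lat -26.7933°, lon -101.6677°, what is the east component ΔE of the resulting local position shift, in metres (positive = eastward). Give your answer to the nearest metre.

At φ = -26.7933°, λ = -101.6677°: sin φ = -0.450773, cos φ = 0.892639, sin λ = -0.979337, cos λ = -0.202235.
ΔE = −sin λ·ΔX + cos λ·ΔY = −(-0.979337)·(14) + (-0.202235)·(399) = -66.98 m.

ΔE = -67 m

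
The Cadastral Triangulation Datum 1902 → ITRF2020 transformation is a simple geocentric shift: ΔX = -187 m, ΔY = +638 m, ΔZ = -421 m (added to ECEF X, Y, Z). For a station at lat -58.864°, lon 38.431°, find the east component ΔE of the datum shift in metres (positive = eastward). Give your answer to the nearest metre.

At φ = -58.864°, λ = 38.431°: sin φ = -0.855942, cos φ = 0.517071, sin λ = 0.621572, cos λ = 0.783357.
ΔE = −sin λ·ΔX + cos λ·ΔY = −(0.621572)·(-187) + (0.783357)·(638) = 616.02 m.

ΔE = 616 m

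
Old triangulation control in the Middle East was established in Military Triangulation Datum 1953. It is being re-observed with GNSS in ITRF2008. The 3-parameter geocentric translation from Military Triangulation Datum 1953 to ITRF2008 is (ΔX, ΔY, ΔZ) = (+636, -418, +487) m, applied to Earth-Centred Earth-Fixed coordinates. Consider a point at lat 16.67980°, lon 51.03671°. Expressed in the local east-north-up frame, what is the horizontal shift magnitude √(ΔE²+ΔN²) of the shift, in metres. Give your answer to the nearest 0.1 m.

878.4 m

At φ = 16.67980°, λ = 51.03671°: sin φ = 0.287023, cos φ = 0.957924, sin λ = 0.777549, cos λ = 0.628822.
ΔE = −sin λ·ΔX + cos λ·ΔY = −(0.777549)·(636) + (0.628822)·(-418) = -757.37 m.
ΔN = −sin φ cos λ·ΔX − sin φ sin λ·ΔY + cos φ·ΔZ = −(0.287023)(0.628822)(636) − (0.287023)(0.777549)(-418) + (0.957924)(487) = 445.01 m.
Horizontal magnitude = √(ΔE² + ΔN²) = √((-757.37)² + 445.01²) = 878.43 m.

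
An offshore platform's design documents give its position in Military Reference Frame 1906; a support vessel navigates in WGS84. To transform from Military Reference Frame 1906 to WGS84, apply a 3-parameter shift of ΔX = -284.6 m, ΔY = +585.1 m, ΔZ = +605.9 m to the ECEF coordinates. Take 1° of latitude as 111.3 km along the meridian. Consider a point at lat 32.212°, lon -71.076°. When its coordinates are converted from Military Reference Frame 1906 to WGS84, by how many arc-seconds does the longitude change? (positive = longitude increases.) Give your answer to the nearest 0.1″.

Δλ = -3.0″

sin φ = 0.533053, cos φ = 0.846082, sin λ = -0.945950, cos λ = 0.324314.
East component: ΔE = −sin λ·ΔX + cos λ·ΔY = −(-0.945950)(-284.6) + (0.324314)(585.1) = -79.46 m.
1° of latitude spans 111300 m; at latitude φ, 1° of longitude spans that × cos φ = 94168.9 m, so Δλ = -79.46 / 94168.9 × 3600 = -3.038″.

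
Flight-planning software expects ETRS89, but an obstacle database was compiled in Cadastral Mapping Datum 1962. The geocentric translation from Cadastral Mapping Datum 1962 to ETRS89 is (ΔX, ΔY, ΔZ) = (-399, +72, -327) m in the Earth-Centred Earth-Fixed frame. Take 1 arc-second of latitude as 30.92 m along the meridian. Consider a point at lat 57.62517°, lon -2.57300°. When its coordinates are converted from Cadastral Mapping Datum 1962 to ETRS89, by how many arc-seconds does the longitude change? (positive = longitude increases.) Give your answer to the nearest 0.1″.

Δλ = 3.3″

sin φ = 0.844563, cos φ = 0.535456, sin λ = -0.044892, cos λ = 0.998992.
East component: ΔE = −sin λ·ΔX + cos λ·ΔY = −(-0.044892)(-399) + (0.998992)(72) = 54.02 m.
1° of latitude spans 3600 × 30.92 = 111312 m; at latitude φ, 1° of longitude spans that × cos φ = 59602.7 m, so Δλ = 54.02 / 59602.7 × 3600 = 3.263″.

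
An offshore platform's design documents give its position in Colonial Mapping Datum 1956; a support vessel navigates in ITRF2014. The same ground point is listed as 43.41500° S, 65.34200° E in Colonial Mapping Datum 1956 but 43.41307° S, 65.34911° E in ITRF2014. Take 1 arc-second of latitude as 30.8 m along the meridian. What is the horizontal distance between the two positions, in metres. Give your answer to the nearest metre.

Δφ = -43.41307° − -43.41500° = +0.00193°; Δλ = 65.34911° − 65.34200° = +0.00711°.
1° of latitude = 3600 × 30.80 = 110880 m.
ΔN = Δφ × 110880 = 214.0 m; ΔE = Δλ × 110880 × cos(-43.41500°) = +0.00711 × 110880 × 0.726395 = 572.7 m.
Distance = √(ΔE² + ΔN²) = √(572.7² + 214.0²) = 611.3 m.

611 m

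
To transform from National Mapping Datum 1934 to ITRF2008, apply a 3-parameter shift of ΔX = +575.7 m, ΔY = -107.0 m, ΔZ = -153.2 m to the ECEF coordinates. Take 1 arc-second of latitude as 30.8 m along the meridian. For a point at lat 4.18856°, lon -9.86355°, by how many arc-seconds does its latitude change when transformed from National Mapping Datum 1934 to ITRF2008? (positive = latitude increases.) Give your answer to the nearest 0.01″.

sin φ = 0.073039, cos φ = 0.997329, sin λ = -0.171302, cos λ = 0.985219.
North component: ΔN = −sin φ cos λ·ΔX − sin φ sin λ·ΔY + cos φ·ΔZ = −(0.073039)(0.985219)(575.7) − (0.073039)(-0.171302)(-107.0) + (0.997329)(-153.2) = -195.56 m.
1° of latitude spans 3600 × 30.80 = 110880 m, so Δφ = -195.56 / 110880 × 3600 = -6.349″.

Δφ = -6.35″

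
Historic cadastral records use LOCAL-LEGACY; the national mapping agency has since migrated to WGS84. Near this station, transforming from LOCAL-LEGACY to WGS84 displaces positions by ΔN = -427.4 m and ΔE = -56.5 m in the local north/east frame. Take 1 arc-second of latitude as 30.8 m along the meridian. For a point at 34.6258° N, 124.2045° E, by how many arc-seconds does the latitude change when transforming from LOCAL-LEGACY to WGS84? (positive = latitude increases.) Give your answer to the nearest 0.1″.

Δφ = -13.9″

1″ of latitude = 30.80 m, so Δφ = -427.4 / 30.80 = -13.877″.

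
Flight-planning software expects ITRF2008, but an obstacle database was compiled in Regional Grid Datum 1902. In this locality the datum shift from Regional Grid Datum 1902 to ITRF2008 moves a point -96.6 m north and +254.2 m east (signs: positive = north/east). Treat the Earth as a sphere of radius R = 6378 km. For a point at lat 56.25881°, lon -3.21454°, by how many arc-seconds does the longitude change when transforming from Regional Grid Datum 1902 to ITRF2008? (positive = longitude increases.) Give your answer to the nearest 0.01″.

At latitude 56.25881°, cos φ = 0.555442.
One radian of longitude at latitude φ spans R cos φ, so Δλ = ΔE / (R cos φ) = 254.2 / (6378000 × 0.555442) = 7.1755e-05 rad = 14.801″.

Δλ = 14.80″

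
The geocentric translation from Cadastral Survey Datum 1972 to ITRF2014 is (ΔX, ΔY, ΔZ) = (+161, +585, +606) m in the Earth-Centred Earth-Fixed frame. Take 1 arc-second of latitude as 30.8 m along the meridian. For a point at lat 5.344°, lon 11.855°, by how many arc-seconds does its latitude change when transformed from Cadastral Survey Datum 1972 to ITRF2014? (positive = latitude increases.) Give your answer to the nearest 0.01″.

sin φ = 0.093135, cos φ = 0.995653, sin λ = 0.205436, cos λ = 0.978671.
North component: ΔN = −sin φ cos λ·ΔX − sin φ sin λ·ΔY + cos φ·ΔZ = −(0.093135)(0.978671)(161) − (0.093135)(0.205436)(585) + (0.995653)(606) = 577.50 m.
1° of latitude spans 3600 × 30.80 = 110880 m, so Δφ = 577.50 / 110880 × 3600 = 18.750″.

Δφ = 18.75″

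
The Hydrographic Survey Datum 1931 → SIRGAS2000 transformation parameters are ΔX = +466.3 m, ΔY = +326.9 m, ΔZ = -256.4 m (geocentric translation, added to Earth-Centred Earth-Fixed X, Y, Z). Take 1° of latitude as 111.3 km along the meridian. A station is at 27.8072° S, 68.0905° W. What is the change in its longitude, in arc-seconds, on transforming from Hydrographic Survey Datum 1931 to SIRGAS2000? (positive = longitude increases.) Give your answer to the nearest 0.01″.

Δλ = 20.28″

sin φ = -0.466498, cos φ = 0.884522, sin λ = -0.927774, cos λ = 0.373142.
East component: ΔE = −sin λ·ΔX + cos λ·ΔY = −(-0.927774)(466.3) + (0.373142)(326.9) = 554.60 m.
1° of latitude spans 111300 m; at latitude φ, 1° of longitude spans that × cos φ = 98447.3 m, so Δλ = 554.60 / 98447.3 × 3600 = 20.281″.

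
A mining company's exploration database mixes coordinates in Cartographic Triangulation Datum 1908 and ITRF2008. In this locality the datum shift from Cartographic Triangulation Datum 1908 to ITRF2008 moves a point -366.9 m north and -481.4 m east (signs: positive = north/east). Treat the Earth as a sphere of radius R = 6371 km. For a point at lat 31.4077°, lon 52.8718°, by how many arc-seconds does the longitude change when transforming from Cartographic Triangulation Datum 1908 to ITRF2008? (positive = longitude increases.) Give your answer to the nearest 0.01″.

Δλ = -18.26″

At latitude 31.4077°, cos φ = 0.853481.
One radian of longitude at latitude φ spans R cos φ, so Δλ = ΔE / (R cos φ) = -481.4 / (6371000 × 0.853481) = -8.8533e-05 rad = -18.261″.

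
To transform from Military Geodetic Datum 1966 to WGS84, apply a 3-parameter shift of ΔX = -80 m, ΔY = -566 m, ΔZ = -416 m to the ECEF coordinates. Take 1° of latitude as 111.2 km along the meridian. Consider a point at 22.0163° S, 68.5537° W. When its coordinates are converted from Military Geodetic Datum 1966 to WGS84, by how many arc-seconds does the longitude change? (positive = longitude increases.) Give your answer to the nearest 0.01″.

Δλ = -9.83″

sin φ = -0.374870, cos φ = 0.927077, sin λ = -0.930761, cos λ = 0.365629.
East component: ΔE = −sin λ·ΔX + cos λ·ΔY = −(-0.930761)(-80) + (0.365629)(-566) = -281.41 m.
1° of latitude spans 111200 m; at latitude φ, 1° of longitude spans that × cos φ = 103091.0 m, so Δλ = -281.41 / 103091.0 × 3600 = -9.827″.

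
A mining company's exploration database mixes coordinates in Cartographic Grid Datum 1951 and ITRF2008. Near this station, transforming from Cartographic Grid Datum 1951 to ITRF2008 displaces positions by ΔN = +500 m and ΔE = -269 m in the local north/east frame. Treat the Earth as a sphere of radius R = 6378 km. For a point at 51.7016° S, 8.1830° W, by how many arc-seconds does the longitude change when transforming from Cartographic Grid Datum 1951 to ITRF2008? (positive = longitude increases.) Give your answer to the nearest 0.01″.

At latitude -51.7016°, cos φ = 0.619757.
One radian of longitude at latitude φ spans R cos φ, so Δλ = ΔE / (R cos φ) = -269.0 / (6378000 × 0.619757) = -6.8053e-05 rad = -14.037″.

Δλ = -14.04″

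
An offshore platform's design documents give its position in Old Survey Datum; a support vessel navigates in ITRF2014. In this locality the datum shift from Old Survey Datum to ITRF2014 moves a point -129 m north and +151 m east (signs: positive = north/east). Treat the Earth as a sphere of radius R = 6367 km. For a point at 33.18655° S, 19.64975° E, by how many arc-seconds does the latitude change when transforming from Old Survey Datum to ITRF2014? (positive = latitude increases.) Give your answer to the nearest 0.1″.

Δφ = -4.2″

On a sphere of radius R, 1 rad of latitude = R, so Δφ = ΔN / R = -129.0 / 6367000 = -2.0261e-05 rad = -4.179″.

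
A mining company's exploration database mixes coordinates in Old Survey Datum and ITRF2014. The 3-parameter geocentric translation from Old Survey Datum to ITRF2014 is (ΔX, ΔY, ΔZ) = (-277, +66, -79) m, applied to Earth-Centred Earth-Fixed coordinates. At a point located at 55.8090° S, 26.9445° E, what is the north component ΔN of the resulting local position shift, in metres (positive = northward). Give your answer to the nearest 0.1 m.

At φ = -55.8090°, λ = 26.9445°: sin φ = -0.827169, cos φ = 0.561953, sin λ = 0.453127, cos λ = 0.891446.
ΔN = −sin φ cos λ·ΔX − sin φ sin λ·ΔY + cos φ·ΔZ = −(-0.827169)(0.891446)(-277) − (-0.827169)(0.453127)(66) + (0.561953)(-79) = -223.91 m.

ΔN = -223.9 m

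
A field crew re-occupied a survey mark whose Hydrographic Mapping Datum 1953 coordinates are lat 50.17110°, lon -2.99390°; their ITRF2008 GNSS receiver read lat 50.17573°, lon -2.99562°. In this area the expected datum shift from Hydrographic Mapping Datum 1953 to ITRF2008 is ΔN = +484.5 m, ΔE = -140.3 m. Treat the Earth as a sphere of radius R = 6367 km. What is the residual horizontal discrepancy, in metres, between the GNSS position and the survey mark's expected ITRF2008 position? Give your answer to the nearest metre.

35 m

Observed coordinate differences: Δφ = +0.00463°, Δλ = -0.00172°.
Converting to metres (1° lat = 111125 m, cos φ = 0.640497): observed ΔN = 514.5 m, observed ΔE = -122.4 m.
Subtracting the expected shift leaves a residual of 514.5 − (484.5) = 30.0 m north and -122.4 − (-140.3) = 17.9 m east.
Residual distance = √(30.0² + 17.9²) = 34.9 m.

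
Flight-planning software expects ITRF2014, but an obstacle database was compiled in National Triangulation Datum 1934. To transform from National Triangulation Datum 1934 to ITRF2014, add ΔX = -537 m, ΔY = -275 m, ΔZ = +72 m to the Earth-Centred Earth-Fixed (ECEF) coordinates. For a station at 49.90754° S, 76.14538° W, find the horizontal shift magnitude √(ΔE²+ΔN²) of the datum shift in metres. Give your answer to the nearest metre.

The local east axis at (φ, λ) is (−sin λ, cos λ, 0), so ΔE = −sin(-76.14538°)·(-537) + cos(-76.14538°)·(-275) = -587.23 m.
The local north axis is (−sin φ cos λ, −sin φ sin λ, cos φ), giving ΔN = -98.372 + 204.256 + 46.370 = 152.25 m.
Horizontal magnitude = √(ΔE² + ΔN²) = √((-587.23)² + 152.25²) = 606.64 m.

607 m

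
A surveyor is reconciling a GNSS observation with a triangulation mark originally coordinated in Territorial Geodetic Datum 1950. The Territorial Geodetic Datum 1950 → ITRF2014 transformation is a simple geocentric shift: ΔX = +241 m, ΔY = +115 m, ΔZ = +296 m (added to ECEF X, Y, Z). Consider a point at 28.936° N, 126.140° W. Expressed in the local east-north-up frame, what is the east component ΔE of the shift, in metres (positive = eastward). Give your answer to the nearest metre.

The local east axis at (φ, λ) is (−sin λ, cos λ, 0), so ΔE = −sin(-126.140°)·241 + cos(-126.140°)·115 = 126.80 m.

ΔE = 127 m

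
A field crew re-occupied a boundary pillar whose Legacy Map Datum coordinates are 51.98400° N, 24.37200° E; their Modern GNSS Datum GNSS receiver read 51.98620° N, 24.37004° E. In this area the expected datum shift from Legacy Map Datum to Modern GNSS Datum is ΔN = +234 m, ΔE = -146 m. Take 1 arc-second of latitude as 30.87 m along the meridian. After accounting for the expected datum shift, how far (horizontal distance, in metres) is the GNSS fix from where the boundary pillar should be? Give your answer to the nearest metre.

Observed coordinate differences: Δφ = +0.00220°, Δλ = -0.00196°.
Converting to metres (1° lat = 111132 m, cos φ = 0.615882): observed ΔN = 244.5 m, observed ΔE = -134.2 m.
Subtracting the expected shift leaves a residual of 244.5 − (234) = 10.5 m north and -134.2 − (-146) = 11.8 m east.
Residual distance = √(10.5² + 11.8²) = 15.8 m.

16 m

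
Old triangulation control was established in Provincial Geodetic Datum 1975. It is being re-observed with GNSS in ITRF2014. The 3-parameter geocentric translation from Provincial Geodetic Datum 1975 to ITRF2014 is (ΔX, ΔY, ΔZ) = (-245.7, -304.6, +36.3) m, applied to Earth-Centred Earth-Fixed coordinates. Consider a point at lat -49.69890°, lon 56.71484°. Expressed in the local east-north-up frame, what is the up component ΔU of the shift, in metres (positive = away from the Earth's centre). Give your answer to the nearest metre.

ΔU = -280 m

The local up (radial) axis is (cos φ cos λ, cos φ sin λ, sin φ), giving ΔU = -87.216 − 164.696 − 27.684 = -279.60 m.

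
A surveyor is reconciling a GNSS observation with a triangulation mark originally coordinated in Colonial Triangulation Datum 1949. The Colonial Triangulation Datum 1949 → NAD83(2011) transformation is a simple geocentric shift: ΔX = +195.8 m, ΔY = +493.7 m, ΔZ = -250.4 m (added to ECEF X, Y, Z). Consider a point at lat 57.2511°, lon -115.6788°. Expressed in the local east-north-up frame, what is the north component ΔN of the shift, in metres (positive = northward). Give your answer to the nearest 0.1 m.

ΔN = 310.1 m

The local north axis is (−sin φ cos λ, −sin φ sin λ, cos φ), giving ΔN = 71.359 + 374.217 − 135.456 = 310.12 m.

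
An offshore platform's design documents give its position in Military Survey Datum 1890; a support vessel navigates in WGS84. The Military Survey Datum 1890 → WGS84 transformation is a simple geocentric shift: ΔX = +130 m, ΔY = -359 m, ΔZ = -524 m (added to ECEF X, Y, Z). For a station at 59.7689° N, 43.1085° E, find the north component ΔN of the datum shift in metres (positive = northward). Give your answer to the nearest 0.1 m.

ΔN = -133.9 m

The local north axis is (−sin φ cos λ, −sin φ sin λ, cos φ), giving ΔN = -82.001 + 211.969 − 263.828 = -133.86 m.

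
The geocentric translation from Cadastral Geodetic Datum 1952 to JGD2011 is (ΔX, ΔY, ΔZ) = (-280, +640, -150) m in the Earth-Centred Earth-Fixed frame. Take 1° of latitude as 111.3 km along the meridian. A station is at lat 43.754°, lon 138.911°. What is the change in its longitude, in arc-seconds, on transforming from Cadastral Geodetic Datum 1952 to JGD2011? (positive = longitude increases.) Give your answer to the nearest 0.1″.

Δλ = -13.4″

sin φ = 0.691563, cos φ = 0.722316, sin λ = 0.657231, cos λ = -0.753690.
East component: ΔE = −sin λ·ΔX + cos λ·ΔY = −(0.657231)(-280) + (-0.753690)(640) = -298.34 m.
1° of latitude spans 111300 m; at latitude φ, 1° of longitude spans that × cos φ = 80393.7 m, so Δλ = -298.34 / 80393.7 × 3600 = -13.359″.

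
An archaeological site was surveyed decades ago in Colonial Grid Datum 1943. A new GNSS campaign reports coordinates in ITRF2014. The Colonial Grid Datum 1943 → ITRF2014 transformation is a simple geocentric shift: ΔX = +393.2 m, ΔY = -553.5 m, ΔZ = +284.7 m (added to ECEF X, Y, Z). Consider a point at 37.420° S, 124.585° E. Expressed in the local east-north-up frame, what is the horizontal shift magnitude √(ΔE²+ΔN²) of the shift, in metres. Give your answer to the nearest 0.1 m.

At φ = -37.420°, λ = 124.585°: sin φ = -0.607653, cos φ = 0.794203, sin λ = 0.823285, cos λ = -0.567628.
ΔE = −sin λ·ΔX + cos λ·ΔY = −(0.823285)·(393.2) + (-0.567628)·(-553.5) = -9.53 m.
ΔN = −sin φ cos λ·ΔX − sin φ sin λ·ΔY + cos φ·ΔZ = −(-0.607653)(-0.567628)(393.2) − (-0.607653)(0.823285)(-553.5) + (0.794203)(284.7) = -186.41 m.
Horizontal magnitude = √(ΔE² + ΔN²) = √((-9.53)² + (-186.41)²) = 186.66 m.

186.7 m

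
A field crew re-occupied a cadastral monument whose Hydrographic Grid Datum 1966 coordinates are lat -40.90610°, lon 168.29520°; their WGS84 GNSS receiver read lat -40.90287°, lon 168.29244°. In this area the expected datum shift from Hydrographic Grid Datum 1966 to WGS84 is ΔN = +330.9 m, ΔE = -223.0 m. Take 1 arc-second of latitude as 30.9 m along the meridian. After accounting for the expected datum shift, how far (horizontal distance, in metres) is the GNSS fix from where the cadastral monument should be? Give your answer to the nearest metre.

Observed coordinate differences: Δφ = +0.00323°, Δλ = -0.00276°.
Converting to metres (1° lat = 111240 m, cos φ = 0.755784): observed ΔN = 359.3 m, observed ΔE = -232.0 m.
Subtracting the expected shift leaves a residual of 359.3 − (330.9) = 28.4 m north and -232.0 − (-223.0) = -9.0 m east.
Residual distance = √(28.4² + (-9.0)²) = 29.8 m.

30 m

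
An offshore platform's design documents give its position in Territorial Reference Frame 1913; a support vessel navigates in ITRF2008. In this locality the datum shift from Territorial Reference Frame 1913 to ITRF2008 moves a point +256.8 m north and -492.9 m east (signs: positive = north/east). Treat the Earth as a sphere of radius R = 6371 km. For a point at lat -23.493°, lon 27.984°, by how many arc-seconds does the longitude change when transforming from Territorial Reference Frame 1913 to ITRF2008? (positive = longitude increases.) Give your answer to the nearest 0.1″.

Δλ = -17.4″

At latitude -23.493°, cos φ = 0.917109.
One radian of longitude at latitude φ spans R cos φ, so Δλ = ΔE / (R cos φ) = -492.9 / (6371000 × 0.917109) = -8.4359e-05 rad = -17.400″.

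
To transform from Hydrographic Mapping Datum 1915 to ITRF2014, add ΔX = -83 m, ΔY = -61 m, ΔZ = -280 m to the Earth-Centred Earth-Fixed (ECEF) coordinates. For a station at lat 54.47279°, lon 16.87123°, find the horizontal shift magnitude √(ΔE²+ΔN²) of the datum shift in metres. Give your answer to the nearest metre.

The local east axis at (φ, λ) is (−sin λ, cos λ, 0), so ΔE = −sin(16.87123°)·(-83) + cos(16.87123°)·(-61) = -34.29 m.
The local north axis is (−sin φ cos λ, −sin φ sin λ, cos φ), giving ΔN = 64.641 + 14.408 − 162.705 = -83.66 m.
Horizontal magnitude = √(ΔE² + ΔN²) = √((-34.29)² + (-83.66)²) = 90.41 m.

90 m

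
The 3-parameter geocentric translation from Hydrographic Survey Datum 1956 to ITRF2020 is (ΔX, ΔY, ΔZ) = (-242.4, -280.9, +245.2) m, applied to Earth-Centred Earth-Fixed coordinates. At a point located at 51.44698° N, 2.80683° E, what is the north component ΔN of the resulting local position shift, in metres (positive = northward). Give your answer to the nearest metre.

ΔN = 353 m

At φ = 51.44698°, λ = 2.80683°: sin φ = 0.782032, cos φ = 0.623239, sin λ = 0.048969, cos λ = 0.998800.
ΔN = −sin φ cos λ·ΔX − sin φ sin λ·ΔY + cos φ·ΔZ = −(0.782032)(0.998800)(-242.4) − (0.782032)(0.048969)(-280.9) + (0.623239)(245.2) = 352.91 m.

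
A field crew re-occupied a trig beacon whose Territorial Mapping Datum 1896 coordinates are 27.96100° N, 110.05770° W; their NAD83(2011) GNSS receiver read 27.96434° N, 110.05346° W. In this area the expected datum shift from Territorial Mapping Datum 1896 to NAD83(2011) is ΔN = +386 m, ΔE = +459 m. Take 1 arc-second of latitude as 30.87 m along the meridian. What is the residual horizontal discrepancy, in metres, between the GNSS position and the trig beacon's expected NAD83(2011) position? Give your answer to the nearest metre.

45 m

Observed coordinate differences: Δφ = +0.00334°, Δλ = +0.00424°.
Converting to metres (1° lat = 111132 m, cos φ = 0.883267): observed ΔN = 371.2 m, observed ΔE = 416.2 m.
Subtracting the expected shift leaves a residual of 371.2 − (386) = -14.8 m north and 416.2 − (459) = -42.8 m east.
Residual distance = √((-14.8)² + (-42.8)²) = 45.3 m.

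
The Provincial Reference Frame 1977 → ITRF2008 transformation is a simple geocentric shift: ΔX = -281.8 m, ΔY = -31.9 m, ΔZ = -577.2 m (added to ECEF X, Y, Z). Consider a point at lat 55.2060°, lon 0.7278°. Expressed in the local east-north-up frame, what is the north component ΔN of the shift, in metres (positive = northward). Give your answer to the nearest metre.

ΔN = -98 m

At φ = 55.2060°, λ = 0.7278°: sin φ = 0.821209, cos φ = 0.570628, sin λ = 0.012702, cos λ = 0.999919.
ΔN = −sin φ cos λ·ΔX − sin φ sin λ·ΔY + cos φ·ΔZ = −(0.821209)(0.999919)(-281.8) − (0.821209)(0.012702)(-31.9) + (0.570628)(-577.2) = -97.64 m.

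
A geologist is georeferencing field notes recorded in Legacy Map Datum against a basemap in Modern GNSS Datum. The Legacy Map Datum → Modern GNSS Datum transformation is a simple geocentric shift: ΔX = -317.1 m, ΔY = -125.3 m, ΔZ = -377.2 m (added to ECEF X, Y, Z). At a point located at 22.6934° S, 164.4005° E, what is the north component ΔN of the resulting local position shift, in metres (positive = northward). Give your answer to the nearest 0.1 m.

At φ = -22.6934°, λ = 164.4005°: sin φ = -0.385800, cos φ = 0.922583, sin λ = 0.268911, cos λ = -0.963165.
ΔN = −sin φ cos λ·ΔX − sin φ sin λ·ΔY + cos φ·ΔZ = −(-0.385800)(-0.963165)(-317.1) − (-0.385800)(0.268911)(-125.3) + (0.922583)(-377.2) = -243.17 m.

ΔN = -243.2 m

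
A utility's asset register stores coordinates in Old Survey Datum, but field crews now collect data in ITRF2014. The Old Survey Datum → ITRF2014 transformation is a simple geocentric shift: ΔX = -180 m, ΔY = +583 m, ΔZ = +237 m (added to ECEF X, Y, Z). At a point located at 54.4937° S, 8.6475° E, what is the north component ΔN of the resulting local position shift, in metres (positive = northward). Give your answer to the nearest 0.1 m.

ΔN = 64.1 m

At φ = -54.4937°, λ = 8.6475°: sin φ = -0.814052, cos φ = 0.580792, sin λ = 0.150355, cos λ = 0.988632.
ΔN = −sin φ cos λ·ΔX − sin φ sin λ·ΔY + cos φ·ΔZ = −(-0.814052)(0.988632)(-180) − (-0.814052)(0.150355)(583) + (0.580792)(237) = 64.14 m.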